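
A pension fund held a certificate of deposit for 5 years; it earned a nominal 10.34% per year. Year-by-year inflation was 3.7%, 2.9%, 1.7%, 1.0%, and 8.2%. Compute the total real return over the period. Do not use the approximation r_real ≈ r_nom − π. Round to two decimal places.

Cumulative inflation factor: 1.037 × 1.029 × 1.017 × 1.010 × 1.082 ≈ 1.18594.
Nominal growth factor: 1.63555. Real growth factor = 1.63555 / 1.18594 ≈ 1.37912.
Total real return ≈ 37.9117%.

37.91%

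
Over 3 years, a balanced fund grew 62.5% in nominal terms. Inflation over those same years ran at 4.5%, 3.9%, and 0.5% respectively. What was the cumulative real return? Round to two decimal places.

48.92%

Cumulative inflation factor: 1.045 × 1.039 × 1.005 ≈ 1.09118.
Nominal growth factor: 1.62500. Real growth factor = 1.62500 / 1.09118 ≈ 1.48921.
Total real return ≈ 48.9208%.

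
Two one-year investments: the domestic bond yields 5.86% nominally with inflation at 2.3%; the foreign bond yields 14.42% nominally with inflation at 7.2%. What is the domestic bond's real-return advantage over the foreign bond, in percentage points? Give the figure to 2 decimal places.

-3.26

The domestic bond real return: 1.0586/1.023 − 1 = 3.480%.
The foreign bond real return: 1.1442/1.072 − 1 = 6.735%.
Difference: 3.480 − 6.735 = -3.255 pp.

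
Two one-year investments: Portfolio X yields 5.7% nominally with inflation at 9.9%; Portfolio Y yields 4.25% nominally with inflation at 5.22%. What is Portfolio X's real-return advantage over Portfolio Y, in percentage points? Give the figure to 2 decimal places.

-2.90

Portfolio X real return: 1.057/1.099 − 1 = -3.822%.
Portfolio Y real return: 1.0425/1.0522 − 1 = -0.922%.
Difference: -3.822 − (-0.922) = -2.900 pp.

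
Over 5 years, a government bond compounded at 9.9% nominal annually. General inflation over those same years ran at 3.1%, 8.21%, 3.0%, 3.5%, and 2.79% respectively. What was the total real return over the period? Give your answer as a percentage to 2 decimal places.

Cumulative inflation factor: 1.031 × 1.0821 × 1.030 × 1.035 × 1.0279 ≈ 1.22252.
Nominal growth factor: 1.60320. Real growth factor = 1.60320 / 1.22252 ≈ 1.31140.
Total real return ≈ 31.1396%.

31.14%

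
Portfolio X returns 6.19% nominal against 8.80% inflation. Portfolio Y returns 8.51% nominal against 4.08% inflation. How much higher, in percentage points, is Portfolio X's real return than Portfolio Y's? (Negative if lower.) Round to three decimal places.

Portfolio X real return: 1.0619/1.0880 − 1 = -2.3989%.
Portfolio Y real return: 1.0851/1.0408 − 1 = 4.2563%.
Difference: -2.3989 − 4.2563 = -6.6552 pp.

-6.655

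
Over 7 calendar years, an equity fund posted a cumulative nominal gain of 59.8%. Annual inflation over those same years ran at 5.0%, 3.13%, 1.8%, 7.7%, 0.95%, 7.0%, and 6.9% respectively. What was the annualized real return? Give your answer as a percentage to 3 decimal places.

2.214%

Cumulative inflation factor: 1.050 × 1.0313 × 1.018 × 1.077 × 1.0095 × 1.070 × 1.069 ≈ 1.37090.
Nominal growth factor: 1.59800. Real growth factor = 1.59800 / 1.37090 ≈ 1.16566.
Annualized: 1.16566^(1/7) − 1 ≈ 0.02214.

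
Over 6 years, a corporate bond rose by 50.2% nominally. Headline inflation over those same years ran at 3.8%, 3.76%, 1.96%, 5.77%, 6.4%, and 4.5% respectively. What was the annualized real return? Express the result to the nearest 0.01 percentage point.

2.55%

Cumulative inflation factor: 1.038 × 1.0376 × 1.0196 × 1.0577 × 1.064 × 1.045 ≈ 1.29145.
Nominal growth factor: 1.50200. Real growth factor = 1.50200 / 1.29145 ≈ 1.16303.
Annualized: 1.16303^(1/6) − 1 ≈ 0.02549.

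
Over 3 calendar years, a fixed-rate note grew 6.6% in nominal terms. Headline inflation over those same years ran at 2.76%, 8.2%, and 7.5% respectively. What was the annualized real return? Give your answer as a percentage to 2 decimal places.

Cumulative inflation factor: 1.0276 × 1.082 × 1.075 ≈ 1.19525.
Nominal growth factor: 1.06600. Real growth factor = 1.06600 / 1.19525 ≈ 0.89186.
Annualized: 0.89186^(1/3) − 1 ≈ -0.03743.

-3.74%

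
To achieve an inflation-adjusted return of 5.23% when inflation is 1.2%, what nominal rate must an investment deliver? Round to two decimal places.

6.49%

By the Fisher equation, 1 + r_nom = (1 + 5.23%)(1 + 1.2%) = 1.0523 × 1.012 = 1.0649276.
So r_nom = 6.49276%.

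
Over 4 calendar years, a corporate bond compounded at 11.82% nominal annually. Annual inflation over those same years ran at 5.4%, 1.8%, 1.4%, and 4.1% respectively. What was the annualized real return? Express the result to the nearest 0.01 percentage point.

Cumulative inflation factor: 1.054 × 1.018 × 1.014 × 1.041 ≈ 1.13260.
Nominal growth factor: 1.56343. Real growth factor = 1.56343 / 1.13260 ≈ 1.38039.
Annualized: 1.38039^(1/4) − 1 ≈ 0.08393.

8.39%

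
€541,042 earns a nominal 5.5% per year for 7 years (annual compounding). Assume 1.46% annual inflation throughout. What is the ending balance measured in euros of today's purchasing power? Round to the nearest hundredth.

€711,105.75

Nominal value at maturity: €541,042 × (1 + 5.5%)^7 ≈ €787,042.52.
Price-level factor over 7 years: (1 + 1.46%)^7 ≈ 1.1067868891.
Dividing the nominal maturity value by the price-level factor gives the value in today's money.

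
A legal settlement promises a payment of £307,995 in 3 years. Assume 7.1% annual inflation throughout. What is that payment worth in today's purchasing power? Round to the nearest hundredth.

£250,712.08

Price-level factor over 3 years: (1 + 7.1%)^3 = 1.228480911.
Purchasing power today: £307,995 divided by that factor.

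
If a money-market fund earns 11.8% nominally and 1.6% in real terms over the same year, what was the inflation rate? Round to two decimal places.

10.04%

From (1+r_nom) = (1+r_real)(1+π), we get 1+π = (1 + 11.8%)/(1 + 1.6%) = 1.118/1.016 ≈ 1.10039.
So π ≈ 10.0394%.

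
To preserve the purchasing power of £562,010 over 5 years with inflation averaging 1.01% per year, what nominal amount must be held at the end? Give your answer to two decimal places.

£590,970.63

Cumulative price-level factor: (1+1.01%)^5 ≈ 1.0515304551.
Multiplying £562,010 by the price-level factor gives the future nominal sum.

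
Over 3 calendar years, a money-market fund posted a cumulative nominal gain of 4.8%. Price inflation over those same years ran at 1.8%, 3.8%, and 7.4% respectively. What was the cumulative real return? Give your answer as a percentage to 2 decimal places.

Cumulative inflation factor: 1.018 × 1.038 × 1.074 ≈ 1.13488.
Nominal growth factor: 1.04800. Real growth factor = 1.04800 / 1.13488 ≈ 0.92345.
Total real return ≈ -7.6553%.

-7.66%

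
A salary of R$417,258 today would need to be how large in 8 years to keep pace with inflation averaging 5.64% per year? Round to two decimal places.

R$647,190.02

Cumulative price-level factor: (1+5.64%)^8 ≈ 1.5510547937.
Multiplying R$417,258 by the price-level factor gives the future nominal sum.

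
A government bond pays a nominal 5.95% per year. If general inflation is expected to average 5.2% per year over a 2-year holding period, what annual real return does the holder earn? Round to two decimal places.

With constant rates the annual real return is the same each year: (1+5.95%)/(1+5.2%) − 1 = 0.00713.

0.71%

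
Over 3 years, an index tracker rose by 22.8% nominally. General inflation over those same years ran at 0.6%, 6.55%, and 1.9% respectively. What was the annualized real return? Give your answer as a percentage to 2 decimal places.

3.98%

Cumulative inflation factor: 1.006 × 1.0655 × 1.019 ≈ 1.09226.
Nominal growth factor: 1.22800. Real growth factor = 1.22800 / 1.09226 ≈ 1.12428.
Annualized: 1.12428^(1/3) − 1 ≈ 0.03982.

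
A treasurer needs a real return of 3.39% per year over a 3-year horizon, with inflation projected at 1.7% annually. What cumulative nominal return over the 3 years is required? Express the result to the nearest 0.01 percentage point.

16.25%

Required annual nominal rate: (1+3.39%)(1+1.7%) − 1 = 5.14763%.
Cumulative over 3 years: (1 + 0.0514763)^3 − 1 ≈ 0.16251.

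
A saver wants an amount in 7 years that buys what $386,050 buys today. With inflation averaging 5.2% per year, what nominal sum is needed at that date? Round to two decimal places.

$550,495.45

Cumulative price-level factor: (1+5.2%)^7 ≈ 1.4259693103.
Multiplying $386,050 by the price-level factor gives the future nominal sum.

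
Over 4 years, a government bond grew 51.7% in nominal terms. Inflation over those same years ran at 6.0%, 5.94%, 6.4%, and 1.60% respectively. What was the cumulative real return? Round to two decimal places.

24.96%

Cumulative inflation factor: 1.060 × 1.0594 × 1.064 × 1.0160 ≈ 1.21395.
Nominal growth factor: 1.51700. Real growth factor = 1.51700 / 1.21395 ≈ 1.24964.
Total real return ≈ 24.9639%.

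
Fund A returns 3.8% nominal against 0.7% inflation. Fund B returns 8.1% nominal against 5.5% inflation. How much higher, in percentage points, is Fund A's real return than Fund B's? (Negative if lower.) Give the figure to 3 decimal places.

Fund A real return: 1.038/1.007 − 1 = 3.0785%.
Fund B real return: 1.081/1.055 − 1 = 2.4645%.
Difference: 3.0785 − 2.4645 = 0.6140 pp.

0.614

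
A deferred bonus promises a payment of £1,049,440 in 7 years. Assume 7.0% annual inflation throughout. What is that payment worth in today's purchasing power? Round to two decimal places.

Price-level factor over 7 years: (1 + 7.0%)^7 ≈ 1.6057814765.
Purchasing power today: £1,049,440 divided by that factor.

£653,538.49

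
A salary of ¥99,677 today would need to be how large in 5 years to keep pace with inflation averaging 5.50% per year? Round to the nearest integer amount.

¥130,274

Cumulative price-level factor: (1+5.50%)^5 ≈ 1.3069600064.
The nominal amount required is ¥99,677 scaled up by that factor.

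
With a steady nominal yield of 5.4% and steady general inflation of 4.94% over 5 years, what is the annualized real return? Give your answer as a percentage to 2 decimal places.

With constant rates the annual real return is the same each year: (1+5.4%)/(1+4.94%) − 1 = 0.00438.

0.44%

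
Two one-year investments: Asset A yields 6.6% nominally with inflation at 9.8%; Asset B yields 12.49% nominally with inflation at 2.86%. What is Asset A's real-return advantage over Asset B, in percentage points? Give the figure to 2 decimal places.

Asset A real return: 1.066/1.098 − 1 = -2.914%.
Asset B real return: 1.1249/1.0286 − 1 = 9.362%.
Difference: -2.914 − 9.362 = -12.276 pp.

-12.28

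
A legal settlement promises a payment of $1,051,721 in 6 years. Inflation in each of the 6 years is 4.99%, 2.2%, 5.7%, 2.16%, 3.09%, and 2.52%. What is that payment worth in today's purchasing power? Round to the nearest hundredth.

$858,856.70

Price-level factor over 6 years: 1.0499 × 1.022 × 1.057 × 1.0216 × 1.0309 × 1.0252 ≈ 1.2245593544.
Purchasing power today: $1,051,721 divided by that factor.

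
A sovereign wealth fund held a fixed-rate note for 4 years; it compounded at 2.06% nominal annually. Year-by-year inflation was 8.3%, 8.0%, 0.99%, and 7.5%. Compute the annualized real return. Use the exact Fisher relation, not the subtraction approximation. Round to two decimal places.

-3.86%

Cumulative inflation factor: 1.083 × 1.080 × 1.0099 × 1.075 ≈ 1.26981.
Nominal growth factor: 1.08498. Real growth factor = 1.08498 / 1.26981 ≈ 0.85444.
Annualized: 0.85444^(1/4) − 1 ≈ -0.03856.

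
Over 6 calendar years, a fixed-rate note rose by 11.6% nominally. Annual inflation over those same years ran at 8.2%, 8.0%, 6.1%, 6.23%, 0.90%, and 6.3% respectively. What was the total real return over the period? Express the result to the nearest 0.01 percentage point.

-21.00%

Cumulative inflation factor: 1.082 × 1.080 × 1.061 × 1.0623 × 1.0090 × 1.063 ≈ 1.41266.
Nominal growth factor: 1.11600. Real growth factor = 1.11600 / 1.41266 ≈ 0.79000.
Total real return ≈ -21.0002%.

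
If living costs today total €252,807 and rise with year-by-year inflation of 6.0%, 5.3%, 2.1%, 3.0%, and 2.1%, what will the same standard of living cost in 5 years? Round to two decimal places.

€302,978.66

Cumulative price-level factor: 1.060 × 1.053 × 1.021 × 1.030 × 1.021 ≈ 1.1984583492.
The nominal amount required is €252,807 scaled up by that factor.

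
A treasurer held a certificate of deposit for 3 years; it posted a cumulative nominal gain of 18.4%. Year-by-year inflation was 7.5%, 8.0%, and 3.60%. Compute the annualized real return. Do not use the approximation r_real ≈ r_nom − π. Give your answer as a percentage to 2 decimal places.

Cumulative inflation factor: 1.075 × 1.080 × 1.0360 ≈ 1.20280.
Nominal growth factor: 1.18400. Real growth factor = 1.18400 / 1.20280 ≈ 0.98437.
Annualized: 0.98437^(1/3) − 1 ≈ -0.00524.

-0.52%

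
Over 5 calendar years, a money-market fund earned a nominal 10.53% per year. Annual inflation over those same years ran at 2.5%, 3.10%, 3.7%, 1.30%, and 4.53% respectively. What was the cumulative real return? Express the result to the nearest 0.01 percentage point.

Cumulative inflation factor: 1.025 × 1.0310 × 1.037 × 1.0130 × 1.0453 ≈ 1.16041.
Nominal growth factor: 1.64968. Real growth factor = 1.64968 / 1.16041 ≈ 1.42164.
Total real return ≈ 42.1638%.

42.16%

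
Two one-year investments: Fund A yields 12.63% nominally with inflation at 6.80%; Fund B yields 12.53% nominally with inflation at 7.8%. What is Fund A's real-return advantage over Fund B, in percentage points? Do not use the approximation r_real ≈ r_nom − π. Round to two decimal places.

1.07

Fund A real return: 1.1263/1.0680 − 1 = 5.459%.
Fund B real return: 1.1253/1.078 − 1 = 4.388%.
Difference: 5.459 − 4.388 = 1.071 pp.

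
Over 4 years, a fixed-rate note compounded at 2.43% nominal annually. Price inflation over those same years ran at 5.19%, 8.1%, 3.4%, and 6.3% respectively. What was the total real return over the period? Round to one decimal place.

Cumulative inflation factor: 1.0519 × 1.081 × 1.034 × 1.063 ≈ 1.24984.
Nominal growth factor: 1.10080. Real growth factor = 1.10080 / 1.24984 ≈ 0.88075.
Total real return ≈ -11.9246%.

-11.9%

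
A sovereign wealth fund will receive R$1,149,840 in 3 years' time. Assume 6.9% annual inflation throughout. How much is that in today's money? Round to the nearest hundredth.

R$941,248.50

Price-level factor over 3 years: (1 + 6.9%)^3 = 1.221611509.
Purchasing power today: R$1,149,840 divided by that factor.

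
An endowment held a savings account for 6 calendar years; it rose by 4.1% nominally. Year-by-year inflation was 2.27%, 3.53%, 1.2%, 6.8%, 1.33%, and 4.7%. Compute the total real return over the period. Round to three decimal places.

-14.257%

Cumulative inflation factor: 1.0227 × 1.0353 × 1.012 × 1.068 × 1.0133 × 1.047 ≈ 1.21409.
Nominal growth factor: 1.04100. Real growth factor = 1.04100 / 1.21409 ≈ 0.85743.
Total real return ≈ -14.2568%.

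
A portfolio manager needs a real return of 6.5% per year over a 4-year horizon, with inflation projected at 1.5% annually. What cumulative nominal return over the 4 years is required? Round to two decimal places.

Required annual nominal rate: (1+6.5%)(1+1.5%) − 1 = 8.0975%.
Cumulative over 4 years: (1 + 0.080975)^4 − 1 ≈ 0.36541.

36.54%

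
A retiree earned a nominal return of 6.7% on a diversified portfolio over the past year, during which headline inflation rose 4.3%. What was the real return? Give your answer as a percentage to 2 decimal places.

Real return via the Fisher equation: (1 + 6.7%)/(1 + 4.3%) − 1 = 1.067/1.043 − 1 ≈ 0.02301.

2.30%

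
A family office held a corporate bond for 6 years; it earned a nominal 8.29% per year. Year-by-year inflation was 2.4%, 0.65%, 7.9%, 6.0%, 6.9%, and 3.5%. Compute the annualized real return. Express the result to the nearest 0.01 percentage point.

3.60%

Cumulative inflation factor: 1.024 × 1.0065 × 1.079 × 1.060 × 1.069 × 1.035 ≈ 1.30424.
Nominal growth factor: 1.61261. Real growth factor = 1.61261 / 1.30424 ≈ 1.23643.
Annualized: 1.23643^(1/6) − 1 ≈ 0.03600.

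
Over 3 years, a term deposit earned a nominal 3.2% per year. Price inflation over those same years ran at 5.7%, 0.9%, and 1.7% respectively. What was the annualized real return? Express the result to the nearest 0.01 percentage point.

0.44%

Cumulative inflation factor: 1.057 × 1.009 × 1.017 ≈ 1.08464.
Nominal growth factor: 1.09910. Real growth factor = 1.09910 / 1.08464 ≈ 1.01333.
Annualized: 1.01333^(1/3) − 1 ≈ 0.00442.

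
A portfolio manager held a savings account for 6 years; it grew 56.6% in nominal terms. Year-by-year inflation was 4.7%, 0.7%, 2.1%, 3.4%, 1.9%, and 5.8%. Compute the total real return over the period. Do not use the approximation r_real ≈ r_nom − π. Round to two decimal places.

Cumulative inflation factor: 1.047 × 1.007 × 1.021 × 1.034 × 1.019 × 1.058 ≈ 1.20000.
Nominal growth factor: 1.56600. Real growth factor = 1.56600 / 1.20000 ≈ 1.30500.
Total real return ≈ 30.4997%.

30.50%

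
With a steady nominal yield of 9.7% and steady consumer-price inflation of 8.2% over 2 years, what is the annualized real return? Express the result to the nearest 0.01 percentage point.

1.39%

With constant rates the annual real return is the same each year: (1+9.7%)/(1+8.2%) − 1 = 0.01386.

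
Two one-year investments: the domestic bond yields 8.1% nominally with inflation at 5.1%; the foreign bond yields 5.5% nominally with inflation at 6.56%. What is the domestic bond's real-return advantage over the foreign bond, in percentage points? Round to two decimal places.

The domestic bond real return: 1.081/1.051 − 1 = 2.854%.
The foreign bond real return: 1.055/1.0656 − 1 = -0.995%.
Difference: 2.854 − (-0.995) = 3.849 pp.

3.85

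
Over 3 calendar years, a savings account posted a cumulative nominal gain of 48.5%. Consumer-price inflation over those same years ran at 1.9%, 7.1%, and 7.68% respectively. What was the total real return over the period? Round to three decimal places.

26.365%

Cumulative inflation factor: 1.019 × 1.071 × 1.0768 ≈ 1.17516.
Nominal growth factor: 1.48500. Real growth factor = 1.48500 / 1.17516 ≈ 1.26365.
Total real return ≈ 26.3653%.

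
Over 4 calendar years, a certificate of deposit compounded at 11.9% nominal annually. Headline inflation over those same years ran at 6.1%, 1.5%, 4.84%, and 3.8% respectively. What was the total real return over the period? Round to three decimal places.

33.787%

Cumulative inflation factor: 1.061 × 1.015 × 1.0484 × 1.038 ≈ 1.17194.
Nominal growth factor: 1.56791. Real growth factor = 1.56791 / 1.17194 ≈ 1.33787.
Total real return ≈ 33.7872%.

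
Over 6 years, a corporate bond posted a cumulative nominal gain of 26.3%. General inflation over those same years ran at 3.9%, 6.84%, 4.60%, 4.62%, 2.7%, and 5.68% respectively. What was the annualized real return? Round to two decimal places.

-0.71%

Cumulative inflation factor: 1.039 × 1.0684 × 1.0460 × 1.0462 × 1.027 × 1.0568 ≈ 1.31844.
Nominal growth factor: 1.26300. Real growth factor = 1.26300 / 1.31844 ≈ 0.95795.
Annualized: 0.95795^(1/6) − 1 ≈ -0.00713.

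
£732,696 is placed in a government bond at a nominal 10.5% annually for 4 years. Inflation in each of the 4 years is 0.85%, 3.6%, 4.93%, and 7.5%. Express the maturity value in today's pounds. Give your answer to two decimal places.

Nominal value at maturity: £732,696 × (1 + 10.5%)^4 ≈ £1,092,377.97.
Price-level factor over 4 years: 1.0085 × 1.036 × 1.0493 × 1.075 ≈ 1.1785385560.
The maturity value deflated by that factor is the answer in today's purchasing power.

£926,892.01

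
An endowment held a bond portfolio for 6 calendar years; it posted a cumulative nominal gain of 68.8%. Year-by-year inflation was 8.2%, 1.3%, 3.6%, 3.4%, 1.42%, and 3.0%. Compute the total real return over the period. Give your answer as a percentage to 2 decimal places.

37.62%

Cumulative inflation factor: 1.082 × 1.013 × 1.036 × 1.034 × 1.0142 × 1.030 ≈ 1.22653.
Nominal growth factor: 1.68800. Real growth factor = 1.68800 / 1.22653 ≈ 1.37624.
Total real return ≈ 37.6241%.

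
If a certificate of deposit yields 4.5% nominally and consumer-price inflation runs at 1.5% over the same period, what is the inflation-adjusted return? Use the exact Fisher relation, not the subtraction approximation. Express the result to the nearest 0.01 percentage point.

Real return via the Fisher equation: (1 + 4.5%)/(1 + 1.5%) − 1 = 1.045/1.015 − 1 ≈ 0.02956.

2.96%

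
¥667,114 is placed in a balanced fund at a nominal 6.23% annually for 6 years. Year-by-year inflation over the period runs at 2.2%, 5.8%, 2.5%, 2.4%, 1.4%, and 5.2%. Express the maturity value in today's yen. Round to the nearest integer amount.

¥791,898

Nominal value at maturity: ¥667,114 × (1 + 6.23%)^6 ≈ ¥958,701.
Price-level factor over 6 years: 1.022 × 1.058 × 1.025 × 1.024 × 1.014 × 1.052 ≈ 1.2106373832.
Dividing the nominal maturity value by the price-level factor gives the value in today's money.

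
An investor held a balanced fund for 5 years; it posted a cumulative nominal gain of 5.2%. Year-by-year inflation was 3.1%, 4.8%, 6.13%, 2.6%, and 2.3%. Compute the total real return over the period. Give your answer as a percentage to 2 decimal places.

Cumulative inflation factor: 1.031 × 1.048 × 1.0613 × 1.026 × 1.023 ≈ 1.20360.
Nominal growth factor: 1.05200. Real growth factor = 1.05200 / 1.20360 ≈ 0.87405.
Total real return ≈ -12.5953%.

-12.60%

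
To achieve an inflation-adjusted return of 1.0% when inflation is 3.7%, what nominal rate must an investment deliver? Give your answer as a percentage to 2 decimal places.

4.74%

By the Fisher equation, 1 + r_nom = (1 + 1.0%)(1 + 3.7%) = 1.010 × 1.037 = 1.04737.
So r_nom = 4.737%.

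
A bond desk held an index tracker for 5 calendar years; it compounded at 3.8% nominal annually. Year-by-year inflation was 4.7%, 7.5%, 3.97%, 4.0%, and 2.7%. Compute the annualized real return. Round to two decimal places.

-0.73%

Cumulative inflation factor: 1.047 × 1.075 × 1.0397 × 1.040 × 1.027 ≈ 1.24988.
Nominal growth factor: 1.20500. Real growth factor = 1.20500 / 1.24988 ≈ 0.96409.
Annualized: 0.96409^(1/5) − 1 ≈ -0.00729.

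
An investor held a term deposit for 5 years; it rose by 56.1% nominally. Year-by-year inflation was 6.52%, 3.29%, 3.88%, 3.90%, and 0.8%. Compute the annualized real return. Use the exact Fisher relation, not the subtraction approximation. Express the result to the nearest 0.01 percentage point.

Cumulative inflation factor: 1.0652 × 1.0329 × 1.0388 × 1.0390 × 1.008 ≈ 1.19701.
Nominal growth factor: 1.56100. Real growth factor = 1.56100 / 1.19701 ≈ 1.30408.
Annualized: 1.30408^(1/5) − 1 ≈ 0.05454.

5.45%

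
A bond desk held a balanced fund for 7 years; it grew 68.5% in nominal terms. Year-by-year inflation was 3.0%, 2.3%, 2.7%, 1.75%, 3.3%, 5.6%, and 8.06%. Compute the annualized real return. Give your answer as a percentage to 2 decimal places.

3.80%

Cumulative inflation factor: 1.030 × 1.023 × 1.027 × 1.0175 × 1.033 × 1.056 × 1.0806 ≈ 1.29792.
Nominal growth factor: 1.68500. Real growth factor = 1.68500 / 1.29792 ≈ 1.29823.
Annualized: 1.29823^(1/7) − 1 ≈ 0.03799.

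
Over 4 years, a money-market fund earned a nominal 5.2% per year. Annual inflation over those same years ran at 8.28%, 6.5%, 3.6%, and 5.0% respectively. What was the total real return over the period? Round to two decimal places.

Cumulative inflation factor: 1.0828 × 1.065 × 1.036 × 1.050 ≈ 1.25443.
Nominal growth factor: 1.22479. Real growth factor = 1.22479 / 1.25443 ≈ 0.97637.
Total real return ≈ -2.3626%.

-2.36%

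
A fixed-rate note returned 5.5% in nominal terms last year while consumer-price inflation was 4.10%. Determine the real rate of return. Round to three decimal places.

Real return via the Fisher equation: (1 + 5.5%)/(1 + 4.10%) − 1 = 1.055/1.0410 − 1 ≈ 0.01345.

1.345%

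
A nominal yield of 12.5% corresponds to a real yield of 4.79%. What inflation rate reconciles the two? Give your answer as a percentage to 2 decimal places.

From (1+r_nom) = (1+r_real)(1+π), we get 1+π = (1 + 12.5%)/(1 + 4.79%) = 1.125/1.0479 ≈ 1.07358.
So π ≈ 7.3576%.

7.36%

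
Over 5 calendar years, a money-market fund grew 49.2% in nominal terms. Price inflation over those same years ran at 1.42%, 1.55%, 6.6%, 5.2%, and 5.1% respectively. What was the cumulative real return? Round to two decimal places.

22.91%

Cumulative inflation factor: 1.0142 × 1.0155 × 1.066 × 1.052 × 1.051 ≈ 1.21389.
Nominal growth factor: 1.49200. Real growth factor = 1.49200 / 1.21389 ≈ 1.22911.
Total real return ≈ 22.9107%.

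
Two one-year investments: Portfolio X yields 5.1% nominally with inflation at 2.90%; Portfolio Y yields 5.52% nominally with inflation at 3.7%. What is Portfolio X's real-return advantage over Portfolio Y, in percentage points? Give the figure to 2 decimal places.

0.38

Portfolio X real return: 1.051/1.0290 − 1 = 2.138%.
Portfolio Y real return: 1.0552/1.037 − 1 = 1.755%.
Difference: 2.138 − 1.755 = 0.383 pp.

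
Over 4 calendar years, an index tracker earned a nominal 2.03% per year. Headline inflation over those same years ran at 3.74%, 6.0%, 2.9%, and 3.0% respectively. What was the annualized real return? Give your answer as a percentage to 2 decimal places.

Cumulative inflation factor: 1.0374 × 1.060 × 1.029 × 1.030 ≈ 1.16548.
Nominal growth factor: 1.08371. Real growth factor = 1.08371 / 1.16548 ≈ 0.92984.
Annualized: 0.92984^(1/4) − 1 ≈ -0.01802.

-1.80%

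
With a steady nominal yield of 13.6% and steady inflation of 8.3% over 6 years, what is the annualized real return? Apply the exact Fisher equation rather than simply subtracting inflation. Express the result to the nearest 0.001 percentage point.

4.894%

With constant rates the annual real return is the same each year: (1+13.6%)/(1+8.3%) − 1 = 0.04894.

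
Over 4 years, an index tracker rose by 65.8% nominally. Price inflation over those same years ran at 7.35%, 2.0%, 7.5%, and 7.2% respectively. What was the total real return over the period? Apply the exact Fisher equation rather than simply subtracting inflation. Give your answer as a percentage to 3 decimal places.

31.395%

Cumulative inflation factor: 1.0735 × 1.020 × 1.075 × 1.072 ≈ 1.26184.
Nominal growth factor: 1.65800. Real growth factor = 1.65800 / 1.26184 ≈ 1.31395.
Total real return ≈ 31.3951%.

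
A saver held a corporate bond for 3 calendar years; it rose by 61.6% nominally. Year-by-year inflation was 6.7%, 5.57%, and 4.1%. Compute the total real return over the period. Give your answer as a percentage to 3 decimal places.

Cumulative inflation factor: 1.067 × 1.0557 × 1.041 ≈ 1.17262.
Nominal growth factor: 1.61600. Real growth factor = 1.61600 / 1.17262 ≈ 1.37812.
Total real return ≈ 37.8116%.

37.812%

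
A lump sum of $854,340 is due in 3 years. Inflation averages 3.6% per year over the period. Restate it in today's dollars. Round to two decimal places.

Price-level factor over 3 years: (1 + 3.6%)^3 = 1.111934656.
Purchasing power today: $854,340 divided by that factor.

$768,336.52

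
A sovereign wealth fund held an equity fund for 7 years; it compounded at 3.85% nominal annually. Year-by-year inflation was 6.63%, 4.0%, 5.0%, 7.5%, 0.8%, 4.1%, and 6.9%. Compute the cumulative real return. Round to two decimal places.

Cumulative inflation factor: 1.0663 × 1.040 × 1.050 × 1.075 × 1.008 × 1.041 × 1.069 ≈ 1.40410.
Nominal growth factor: 1.30270. Real growth factor = 1.30270 / 1.40410 ≈ 0.92778.
Total real return ≈ -7.2218%.

-7.22%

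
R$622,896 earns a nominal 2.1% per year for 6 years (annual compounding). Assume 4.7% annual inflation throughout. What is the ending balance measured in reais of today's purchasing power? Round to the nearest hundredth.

R$535,660.85

Nominal value at maturity: R$622,896 × (1 + 2.1%)^6 ≈ R$705,618.56.
Price-level factor over 6 years: (1 + 4.7%)^6 ≈ 1.3172860421.
Dividing the nominal maturity value by the price-level factor gives the value in today's money.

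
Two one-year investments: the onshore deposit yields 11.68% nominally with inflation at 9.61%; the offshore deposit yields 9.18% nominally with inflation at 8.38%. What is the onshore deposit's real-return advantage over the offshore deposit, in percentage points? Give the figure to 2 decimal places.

1.15

The onshore deposit real return: 1.1168/1.0961 − 1 = 1.889%.
The offshore deposit real return: 1.0918/1.0838 − 1 = 0.738%.
Difference: 1.889 − 0.738 = 1.151 pp.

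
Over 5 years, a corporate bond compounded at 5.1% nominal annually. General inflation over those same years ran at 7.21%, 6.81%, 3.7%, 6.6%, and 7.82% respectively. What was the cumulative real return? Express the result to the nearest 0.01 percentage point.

Cumulative inflation factor: 1.0721 × 1.0681 × 1.037 × 1.066 × 1.0782 ≈ 1.36484.
Nominal growth factor: 1.28237. Real growth factor = 1.28237 / 1.36484 ≈ 0.93957.
Total real return ≈ -6.0426%.

-6.04%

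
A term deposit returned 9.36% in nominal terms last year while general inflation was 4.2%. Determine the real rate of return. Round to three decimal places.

Real return via the Fisher equation: (1 + 9.36%)/(1 + 4.2%) − 1 = 1.0936/1.042 − 1 ≈ 0.04952.

4.952%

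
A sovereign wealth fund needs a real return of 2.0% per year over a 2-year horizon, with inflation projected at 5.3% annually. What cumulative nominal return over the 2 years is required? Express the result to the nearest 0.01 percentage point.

15.36%

Required annual nominal rate: (1+2.0%)(1+5.3%) − 1 = 7.406%.
Cumulative over 2 years: (1 + 0.07406)^2 − 1 ≈ 0.15360.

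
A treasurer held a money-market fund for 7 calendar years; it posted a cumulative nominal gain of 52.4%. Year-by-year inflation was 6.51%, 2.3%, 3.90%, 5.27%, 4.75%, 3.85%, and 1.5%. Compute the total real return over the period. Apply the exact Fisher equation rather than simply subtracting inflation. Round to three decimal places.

Cumulative inflation factor: 1.0651 × 1.023 × 1.0390 × 1.0527 × 1.0475 × 1.0385 × 1.015 ≈ 1.31587.
Nominal growth factor: 1.52400. Real growth factor = 1.52400 / 1.31587 ≈ 1.15817.
Total real return ≈ 15.8170%.

15.817%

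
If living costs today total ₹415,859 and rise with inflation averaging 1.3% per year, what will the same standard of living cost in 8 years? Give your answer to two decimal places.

Cumulative price-level factor: (1+1.3%)^8 ≈ 1.1088570522.
Multiplying ₹415,859 by the price-level factor gives the future nominal sum.

₹461,128.18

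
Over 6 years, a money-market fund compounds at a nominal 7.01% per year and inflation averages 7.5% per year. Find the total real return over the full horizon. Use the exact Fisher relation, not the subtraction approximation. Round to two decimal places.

The annual real rate is (1+7.01%)/(1+7.5%) − 1 = -0.4558%.
Compounded over 6 years: (1 + -0.004558)^6 − 1 ≈ -0.02704.

-2.70%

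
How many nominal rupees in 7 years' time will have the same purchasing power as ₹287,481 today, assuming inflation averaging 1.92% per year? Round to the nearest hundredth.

₹328,416.56

Cumulative price-level factor: (1+1.92%)^7 ≈ 1.1423939776.
The nominal amount required is ₹287,481 scaled up by that factor.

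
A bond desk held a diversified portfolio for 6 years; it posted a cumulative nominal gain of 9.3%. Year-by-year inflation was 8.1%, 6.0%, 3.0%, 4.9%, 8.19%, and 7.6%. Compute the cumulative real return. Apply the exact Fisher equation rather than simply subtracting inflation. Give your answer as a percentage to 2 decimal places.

Cumulative inflation factor: 1.081 × 1.060 × 1.030 × 1.049 × 1.0819 × 1.076 ≈ 1.44126.
Nominal growth factor: 1.09300. Real growth factor = 1.09300 / 1.44126 ≈ 0.75836.
Total real return ≈ -24.1638%.

-24.16%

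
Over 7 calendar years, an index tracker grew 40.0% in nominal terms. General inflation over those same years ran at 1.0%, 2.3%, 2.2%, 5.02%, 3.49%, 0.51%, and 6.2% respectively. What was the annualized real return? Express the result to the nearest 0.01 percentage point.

Cumulative inflation factor: 1.010 × 1.023 × 1.022 × 1.0502 × 1.0349 × 1.0051 × 1.062 ≈ 1.22505.
Nominal growth factor: 1.40000. Real growth factor = 1.40000 / 1.22505 ≈ 1.14282.
Annualized: 1.14282^(1/7) − 1 ≈ 0.01925.

1.93%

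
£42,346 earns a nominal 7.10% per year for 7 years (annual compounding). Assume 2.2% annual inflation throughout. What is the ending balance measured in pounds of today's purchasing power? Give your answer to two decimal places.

Nominal value at maturity: £42,346 × (1 + 7.10%)^7 ≈ £68,444.52.
Price-level factor over 7 years: (1 + 2.2%)^7 ≈ 1.1645449880.
The maturity value deflated by that factor is the answer in today's purchasing power.

£58,773.62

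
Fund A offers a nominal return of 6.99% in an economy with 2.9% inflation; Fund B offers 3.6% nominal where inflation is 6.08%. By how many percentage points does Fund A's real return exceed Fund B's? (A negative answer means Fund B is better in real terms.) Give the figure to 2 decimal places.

Fund A real return: 1.0699/1.029 − 1 = 3.975%.
Fund B real return: 1.036/1.0608 − 1 = -2.338%.
Difference: 3.975 − (-2.338) = 6.313 pp.

6.31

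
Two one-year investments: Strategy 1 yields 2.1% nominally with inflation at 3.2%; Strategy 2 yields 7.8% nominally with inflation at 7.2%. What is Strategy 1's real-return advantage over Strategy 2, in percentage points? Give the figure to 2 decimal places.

Strategy 1 real return: 1.021/1.032 − 1 = -1.066%.
Strategy 2 real return: 1.078/1.072 − 1 = 0.560%.
Difference: -1.066 − 0.560 = -1.626 pp.

-1.63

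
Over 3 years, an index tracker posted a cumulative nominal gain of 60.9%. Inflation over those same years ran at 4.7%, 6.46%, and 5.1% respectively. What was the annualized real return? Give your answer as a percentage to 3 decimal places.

Cumulative inflation factor: 1.047 × 1.0646 × 1.051 ≈ 1.17148.
Nominal growth factor: 1.60900. Real growth factor = 1.60900 / 1.17148 ≈ 1.37347.
Annualized: 1.37347^(1/3) − 1 ≈ 0.11158.

11.158%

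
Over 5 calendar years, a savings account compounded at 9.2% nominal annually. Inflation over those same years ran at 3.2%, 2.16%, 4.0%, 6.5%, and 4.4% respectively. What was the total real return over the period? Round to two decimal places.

Cumulative inflation factor: 1.032 × 1.0216 × 1.040 × 1.065 × 1.044 ≈ 1.21911.
Nominal growth factor: 1.55279. Real growth factor = 1.55279 / 1.21911 ≈ 1.27371.
Total real return ≈ 27.3706%.

27.37%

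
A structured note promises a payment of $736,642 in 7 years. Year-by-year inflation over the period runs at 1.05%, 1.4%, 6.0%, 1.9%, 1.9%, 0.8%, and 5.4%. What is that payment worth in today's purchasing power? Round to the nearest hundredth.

Price-level factor over 7 years: 1.0105 × 1.014 × 1.060 × 1.019 × 1.019 × 1.008 × 1.054 ≈ 1.1982009211.
Purchasing power today: $736,642 divided by that factor.

$614,790.05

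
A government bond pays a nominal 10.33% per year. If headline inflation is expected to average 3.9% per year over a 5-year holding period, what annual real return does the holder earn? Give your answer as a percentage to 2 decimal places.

With constant rates the annual real return is the same each year: (1+10.33%)/(1+3.9%) − 1 = 0.06189.

6.19%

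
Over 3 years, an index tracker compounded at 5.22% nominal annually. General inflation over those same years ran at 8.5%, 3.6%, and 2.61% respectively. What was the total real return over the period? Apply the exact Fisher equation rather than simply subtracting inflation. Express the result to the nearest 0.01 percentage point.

1.00%

Cumulative inflation factor: 1.085 × 1.036 × 1.0261 ≈ 1.15340.
Nominal growth factor: 1.16492. Real growth factor = 1.16492 / 1.15340 ≈ 1.00999.
Total real return ≈ 0.9987%.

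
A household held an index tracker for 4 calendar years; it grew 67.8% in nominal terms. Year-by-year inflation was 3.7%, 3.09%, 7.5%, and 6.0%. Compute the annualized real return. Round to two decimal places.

Cumulative inflation factor: 1.037 × 1.0309 × 1.075 × 1.060 ≈ 1.21817.
Nominal growth factor: 1.67800. Real growth factor = 1.67800 / 1.21817 ≈ 1.37747.
Annualized: 1.37747^(1/4) − 1 ≈ 0.08335.

8.34%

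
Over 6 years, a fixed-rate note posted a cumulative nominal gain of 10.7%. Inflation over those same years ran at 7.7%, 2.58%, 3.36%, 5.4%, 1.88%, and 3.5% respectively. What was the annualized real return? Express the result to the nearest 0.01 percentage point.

-2.25%

Cumulative inflation factor: 1.077 × 1.0258 × 1.0336 × 1.054 × 1.0188 × 1.035 ≈ 1.26911.
Nominal growth factor: 1.10700. Real growth factor = 1.10700 / 1.26911 ≈ 0.87226.
Annualized: 0.87226^(1/6) − 1 ≈ -0.02252.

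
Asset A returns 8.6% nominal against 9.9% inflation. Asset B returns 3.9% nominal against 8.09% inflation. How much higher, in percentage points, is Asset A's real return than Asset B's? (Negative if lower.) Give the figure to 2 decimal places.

2.69

Asset A real return: 1.086/1.099 − 1 = -1.183%.
Asset B real return: 1.039/1.0809 − 1 = -3.876%.
Difference: -1.183 − (-3.876) = 2.693 pp.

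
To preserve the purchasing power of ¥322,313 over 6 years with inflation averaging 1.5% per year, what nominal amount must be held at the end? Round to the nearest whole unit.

Cumulative price-level factor: (1+1.5%)^6 ≈ 1.0934432639.
Multiplying ¥322,313 by the price-level factor gives the future nominal sum.

¥352,431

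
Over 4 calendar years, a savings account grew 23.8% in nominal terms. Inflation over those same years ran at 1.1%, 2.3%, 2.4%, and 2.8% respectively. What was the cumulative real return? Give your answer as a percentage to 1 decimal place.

Cumulative inflation factor: 1.011 × 1.023 × 1.024 × 1.028 ≈ 1.08873.
Nominal growth factor: 1.23800. Real growth factor = 1.23800 / 1.08873 ≈ 1.13711.
Total real return ≈ 13.7106%.

13.7%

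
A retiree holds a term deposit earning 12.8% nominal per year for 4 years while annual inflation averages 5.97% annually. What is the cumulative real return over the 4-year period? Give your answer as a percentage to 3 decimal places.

The annual real rate is (1+12.8%)/(1+5.97%) − 1 = 6.4452%.
Compounded over 4 years: (1 + 0.064452)^4 − 1 ≈ 0.28382.

28.382%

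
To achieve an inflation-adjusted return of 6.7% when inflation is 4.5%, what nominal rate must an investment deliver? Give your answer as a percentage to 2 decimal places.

11.50%

By the Fisher equation, 1 + r_nom = (1 + 6.7%)(1 + 4.5%) = 1.067 × 1.045 = 1.115015.
So r_nom = 11.5015%.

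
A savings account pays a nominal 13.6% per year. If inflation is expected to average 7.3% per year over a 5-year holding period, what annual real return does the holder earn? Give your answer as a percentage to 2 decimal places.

5.87%

With constant rates the annual real return is the same each year: (1+13.6%)/(1+7.3%) − 1 = 0.05871.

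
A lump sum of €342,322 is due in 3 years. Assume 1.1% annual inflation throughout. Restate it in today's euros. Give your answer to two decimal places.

Price-level factor over 3 years: (1 + 1.1%)^3 = 1.033364331.
Purchasing power today: €342,322 divided by that factor.

€331,269.42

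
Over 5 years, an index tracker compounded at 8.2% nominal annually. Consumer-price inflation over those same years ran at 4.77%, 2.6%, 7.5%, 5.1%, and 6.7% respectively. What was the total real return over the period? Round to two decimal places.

14.44%

Cumulative inflation factor: 1.0477 × 1.026 × 1.075 × 1.051 × 1.067 ≈ 1.29587.
Nominal growth factor: 1.48298. Real growth factor = 1.48298 / 1.29587 ≈ 1.14440.
Total real return ≈ 14.4396%.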